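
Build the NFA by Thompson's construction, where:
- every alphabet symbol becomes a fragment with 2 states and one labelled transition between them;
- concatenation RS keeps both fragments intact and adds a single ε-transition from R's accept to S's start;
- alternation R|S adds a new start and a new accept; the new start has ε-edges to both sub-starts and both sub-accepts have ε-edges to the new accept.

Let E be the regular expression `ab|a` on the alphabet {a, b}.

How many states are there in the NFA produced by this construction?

8

Recursing over subexpressions:
Each of the 3 symbol leaves contributes a 2-state fragment.
  ab — 4 states
  ab|a — 8 states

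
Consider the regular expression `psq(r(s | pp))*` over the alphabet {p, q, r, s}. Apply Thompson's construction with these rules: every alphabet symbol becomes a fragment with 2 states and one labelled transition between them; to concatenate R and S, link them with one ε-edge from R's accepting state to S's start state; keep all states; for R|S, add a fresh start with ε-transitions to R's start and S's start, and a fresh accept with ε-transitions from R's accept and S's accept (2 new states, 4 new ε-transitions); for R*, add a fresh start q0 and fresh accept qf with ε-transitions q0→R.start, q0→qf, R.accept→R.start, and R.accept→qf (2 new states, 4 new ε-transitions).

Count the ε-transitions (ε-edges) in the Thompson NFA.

Bottom-up over the parse tree:
Each of the 7 symbol leaves contributes 0 ε-transitions.
  pp → 1 ε-transition
  s | pp → 5 ε-transitions
  r(s | pp) → 6 ε-transitions
  (r(s | pp))* → 10 ε-transitions
  psq(r(s | pp))* → 13 ε-transitions

13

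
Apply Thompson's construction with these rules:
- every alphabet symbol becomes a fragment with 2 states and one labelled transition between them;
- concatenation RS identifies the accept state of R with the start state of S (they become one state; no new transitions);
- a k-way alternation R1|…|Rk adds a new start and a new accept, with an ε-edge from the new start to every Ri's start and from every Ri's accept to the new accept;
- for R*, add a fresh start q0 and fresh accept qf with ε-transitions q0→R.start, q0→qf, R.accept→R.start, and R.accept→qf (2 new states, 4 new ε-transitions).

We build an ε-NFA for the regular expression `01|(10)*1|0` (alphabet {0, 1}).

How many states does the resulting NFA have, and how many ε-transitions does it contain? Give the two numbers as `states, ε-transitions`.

Per subexpression:
Each of the 6 symbol leaves contributes 2 states and 0 ε-transitions.
  01 : 3 states, 0 ε-transitions
  10 : 3 states, 0 ε-transitions
  (10)* : 5 states, 4 ε-transitions
  (10)*1 : 6 states, 4 ε-transitions
  01|(10)*1|0 : 13 states, 10 ε-transitions

13, 10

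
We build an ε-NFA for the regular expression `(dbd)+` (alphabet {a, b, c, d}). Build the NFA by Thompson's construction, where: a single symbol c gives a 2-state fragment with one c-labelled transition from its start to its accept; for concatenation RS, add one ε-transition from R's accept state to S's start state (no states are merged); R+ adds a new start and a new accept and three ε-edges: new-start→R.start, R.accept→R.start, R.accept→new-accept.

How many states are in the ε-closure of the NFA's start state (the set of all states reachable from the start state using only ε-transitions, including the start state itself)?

Work bottom-up. For each fragment F, track |ε-closure(F.start)| and whether F's accept lies in that closure (i.e. whether F accepts ε). A single-symbol fragment has closure size 1 and does not accept ε.
  dbd — C equals the left operand's closure size = 1 (its accept is not ε-reachable, so the closure stops there)
  (dbd)+ — C = 1 + 1 = 2 (the body doesn't accept ε, so the new accept is not reached)

2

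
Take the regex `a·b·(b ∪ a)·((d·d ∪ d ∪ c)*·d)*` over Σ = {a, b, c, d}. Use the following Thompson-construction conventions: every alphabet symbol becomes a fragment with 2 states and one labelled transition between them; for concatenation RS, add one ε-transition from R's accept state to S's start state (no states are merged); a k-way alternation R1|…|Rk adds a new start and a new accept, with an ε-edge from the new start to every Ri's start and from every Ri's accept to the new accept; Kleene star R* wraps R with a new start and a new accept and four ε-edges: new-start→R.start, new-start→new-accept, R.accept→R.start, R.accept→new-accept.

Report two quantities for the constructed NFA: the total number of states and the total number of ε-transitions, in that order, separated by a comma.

Building bottom-up:
Each of the 9 symbol leaves contributes 2 states and 0 ε-transitions.
  b ∪ a → 6 states, 4 ε-transitions
  d·d → 4 states, 1 ε-transition
  d·d ∪ d ∪ c → 10 states, 7 ε-transitions
  (d·d ∪ d ∪ c)* → 12 states, 11 ε-transitions
  (d·d ∪ d ∪ c)*·d → 14 states, 12 ε-transitions
  ((d·d ∪ d ∪ c)*·d)* → 16 states, 16 ε-transitions
  a·b·(b ∪ a)·((d·d ∪ d ∪ c)*·d)* → 26 states, 23 ε-transitions

26, 23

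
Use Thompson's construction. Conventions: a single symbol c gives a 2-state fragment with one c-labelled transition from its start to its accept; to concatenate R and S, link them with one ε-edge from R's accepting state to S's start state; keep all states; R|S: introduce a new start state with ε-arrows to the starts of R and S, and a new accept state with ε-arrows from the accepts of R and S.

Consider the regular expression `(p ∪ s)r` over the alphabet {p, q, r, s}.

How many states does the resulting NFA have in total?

8

By structural recursion:
Each of the 3 symbol leaves contributes a 2-state fragment.
  p ∪ s : 6 states
  (p ∪ s)r : 8 states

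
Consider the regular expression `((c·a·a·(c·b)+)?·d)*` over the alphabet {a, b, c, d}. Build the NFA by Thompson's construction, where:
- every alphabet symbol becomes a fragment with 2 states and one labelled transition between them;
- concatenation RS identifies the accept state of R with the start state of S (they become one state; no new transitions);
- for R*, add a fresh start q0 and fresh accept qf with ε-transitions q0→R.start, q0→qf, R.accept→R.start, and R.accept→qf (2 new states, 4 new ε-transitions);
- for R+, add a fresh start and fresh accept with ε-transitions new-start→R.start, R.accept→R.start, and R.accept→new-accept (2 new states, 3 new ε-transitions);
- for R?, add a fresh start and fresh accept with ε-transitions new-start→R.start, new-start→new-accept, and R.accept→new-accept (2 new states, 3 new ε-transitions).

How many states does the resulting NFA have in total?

13

Per subexpression:
Each of the 6 symbol leaves contributes a 2-state fragment.
  c·b — 3 states
  (c·b)+ — 5 states
  c·a·a·(c·b)+ — 8 states
  (c·a·a·(c·b)+)? — 10 states
  (c·a·a·(c·b)+)?·d — 11 states
  ((c·a·a·(c·b)+)?·d)* — 13 states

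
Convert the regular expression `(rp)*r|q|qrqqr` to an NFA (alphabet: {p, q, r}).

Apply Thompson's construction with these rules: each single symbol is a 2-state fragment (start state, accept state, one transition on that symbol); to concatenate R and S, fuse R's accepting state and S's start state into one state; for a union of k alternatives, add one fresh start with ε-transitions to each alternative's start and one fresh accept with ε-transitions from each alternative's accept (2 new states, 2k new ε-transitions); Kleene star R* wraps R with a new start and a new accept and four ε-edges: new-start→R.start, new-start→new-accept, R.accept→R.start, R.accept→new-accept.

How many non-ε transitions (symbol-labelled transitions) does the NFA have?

9

Per subexpression:
Each of the 9 symbol leaves contributes exactly 1 symbol transition.
  rp — 2 symbol transitions
  (rp)* — 2 symbol transitions
  (rp)*r — 3 symbol transitions
  qrqqr — 5 symbol transitions
  (rp)*r|q|qrqqr — 9 symbol transitions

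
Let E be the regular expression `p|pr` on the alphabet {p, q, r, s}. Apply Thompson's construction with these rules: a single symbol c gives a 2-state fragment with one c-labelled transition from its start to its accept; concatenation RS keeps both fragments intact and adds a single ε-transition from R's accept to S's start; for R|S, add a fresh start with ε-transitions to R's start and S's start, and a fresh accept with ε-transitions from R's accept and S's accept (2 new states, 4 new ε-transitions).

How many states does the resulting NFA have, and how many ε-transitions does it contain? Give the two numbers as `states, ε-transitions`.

8, 5

Building bottom-up:
Each of the 3 symbol leaves contributes 2 states and 0 ε-transitions.
  pr → 4 states, 1 ε-transition
  p|pr → 8 states, 5 ε-transitions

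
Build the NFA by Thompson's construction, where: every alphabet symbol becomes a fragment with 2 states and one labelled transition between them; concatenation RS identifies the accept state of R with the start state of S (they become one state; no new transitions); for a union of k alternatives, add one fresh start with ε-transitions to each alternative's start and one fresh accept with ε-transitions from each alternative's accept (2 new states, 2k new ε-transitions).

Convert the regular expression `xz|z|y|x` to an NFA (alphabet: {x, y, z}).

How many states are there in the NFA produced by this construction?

Bottom-up over the parse tree:
Each of the 5 symbol leaves contributes a 2-state fragment.
  xz = 3 states
  xz|z|y|x = 11 states

11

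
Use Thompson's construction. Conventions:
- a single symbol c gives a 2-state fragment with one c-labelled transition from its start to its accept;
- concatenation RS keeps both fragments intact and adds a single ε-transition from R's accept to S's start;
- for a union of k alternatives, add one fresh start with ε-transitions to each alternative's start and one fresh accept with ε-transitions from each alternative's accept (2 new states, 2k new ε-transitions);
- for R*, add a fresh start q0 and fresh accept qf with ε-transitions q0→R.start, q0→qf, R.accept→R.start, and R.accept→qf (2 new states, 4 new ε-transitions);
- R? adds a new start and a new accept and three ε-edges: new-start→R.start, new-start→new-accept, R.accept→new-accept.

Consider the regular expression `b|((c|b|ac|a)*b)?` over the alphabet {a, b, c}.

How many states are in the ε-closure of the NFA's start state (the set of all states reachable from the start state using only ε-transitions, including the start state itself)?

Compute the ε-closure size of each fragment's start state recursively; a symbol fragment's start has no outgoing ε-edge, so its closure is just itself (size 1).
  ac : same as the first factor's closure: |ε-closure| = 1
  c|b|ac|a : new start ε-reaches every alternative's start; none of them accept ε, so the new accept is not reached: |ε-closure| = 1 + 1 + 1 + 1 + 1 = 5
  (c|b|ac|a)* : the star's fresh start ε-reaches both the body's start and the fresh accept: |ε-closure| = 2 + 5 = 7
  (c|b|ac|a)*b : the left operand accepts ε, so the closure extends into the next operand (via the concat ε-link); |ε-closure| = 7 + 1 = 8
  ((c|b|ac|a)*b)? : |ε-closure| = 1 (new start) + 8 (body) + 1 (new accept, via ε) = 10
  b|((c|b|ac|a)*b)? : new start ε-reaches every alternative's start; at least one alternative accepts ε, so the union's new accept is reached too: |ε-closure| = 1 + 1 + 10 + 1 = 13

13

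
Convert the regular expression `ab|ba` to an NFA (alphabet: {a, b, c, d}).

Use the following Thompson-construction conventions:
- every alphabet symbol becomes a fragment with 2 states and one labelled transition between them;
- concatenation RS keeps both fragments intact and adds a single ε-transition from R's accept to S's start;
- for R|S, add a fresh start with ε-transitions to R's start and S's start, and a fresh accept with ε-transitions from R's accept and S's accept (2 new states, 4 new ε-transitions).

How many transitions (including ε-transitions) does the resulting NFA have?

Building bottom-up:
Each of the 4 symbol leaves contributes 1 transition (1 symbol, 0 ε).
  ab — 3 transitions (2 symbol, 1 ε)
  ba — 3 transitions (2 symbol, 1 ε)
  ab|ba — 10 transitions (4 symbol, 6 ε)

10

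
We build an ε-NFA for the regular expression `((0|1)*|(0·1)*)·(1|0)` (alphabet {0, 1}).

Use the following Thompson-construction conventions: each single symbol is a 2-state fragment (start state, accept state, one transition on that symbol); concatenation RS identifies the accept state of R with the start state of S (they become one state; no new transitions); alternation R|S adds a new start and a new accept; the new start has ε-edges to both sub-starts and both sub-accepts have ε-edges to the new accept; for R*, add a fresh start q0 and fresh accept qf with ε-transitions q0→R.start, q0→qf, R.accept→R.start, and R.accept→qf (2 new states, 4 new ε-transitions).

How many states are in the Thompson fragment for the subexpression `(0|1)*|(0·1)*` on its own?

15

Fragment for `(0|1)*|(0·1)*`:
Each of the 4 symbol leaves contributes a 2-state fragment.
  0|1 → 6 states
  (0|1)* → 8 states
  0·1 → 3 states
  (0·1)* → 5 states
  (0|1)*|(0·1)* → 15 states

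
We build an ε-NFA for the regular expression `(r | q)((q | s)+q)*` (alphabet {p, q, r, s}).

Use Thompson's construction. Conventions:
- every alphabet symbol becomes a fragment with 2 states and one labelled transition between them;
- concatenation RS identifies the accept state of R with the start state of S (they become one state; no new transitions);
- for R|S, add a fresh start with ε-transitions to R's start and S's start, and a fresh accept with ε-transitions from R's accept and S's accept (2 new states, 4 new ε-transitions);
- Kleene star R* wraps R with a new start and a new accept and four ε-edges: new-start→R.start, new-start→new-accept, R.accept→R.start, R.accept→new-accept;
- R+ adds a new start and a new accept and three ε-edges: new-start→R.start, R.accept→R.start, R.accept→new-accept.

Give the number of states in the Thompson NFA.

Building bottom-up:
Each of the 5 symbol leaves contributes a 2-state fragment.
  r | q → 6 states
  q | s → 6 states
  (q | s)+ → 8 states
  (q | s)+q → 9 states
  ((q | s)+q)* → 11 states
  (r | q)((q | s)+q)* → 16 states

16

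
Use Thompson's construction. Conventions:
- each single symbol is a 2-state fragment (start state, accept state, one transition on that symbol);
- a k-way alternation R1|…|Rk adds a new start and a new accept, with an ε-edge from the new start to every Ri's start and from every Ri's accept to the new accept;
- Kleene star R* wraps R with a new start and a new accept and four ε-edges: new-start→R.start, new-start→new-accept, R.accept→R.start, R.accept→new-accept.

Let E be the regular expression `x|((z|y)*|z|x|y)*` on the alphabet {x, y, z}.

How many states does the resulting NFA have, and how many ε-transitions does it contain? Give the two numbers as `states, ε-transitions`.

22, 24

Per subexpression:
Each of the 6 symbol leaves contributes 2 states and 0 ε-transitions.
  z|y — 6 states, 4 ε-transitions
  (z|y)* — 8 states, 8 ε-transitions
  (z|y)*|z|x|y — 16 states, 16 ε-transitions
  ((z|y)*|z|x|y)* — 18 states, 20 ε-transitions
  x|((z|y)*|z|x|y)* — 22 states, 24 ε-transitions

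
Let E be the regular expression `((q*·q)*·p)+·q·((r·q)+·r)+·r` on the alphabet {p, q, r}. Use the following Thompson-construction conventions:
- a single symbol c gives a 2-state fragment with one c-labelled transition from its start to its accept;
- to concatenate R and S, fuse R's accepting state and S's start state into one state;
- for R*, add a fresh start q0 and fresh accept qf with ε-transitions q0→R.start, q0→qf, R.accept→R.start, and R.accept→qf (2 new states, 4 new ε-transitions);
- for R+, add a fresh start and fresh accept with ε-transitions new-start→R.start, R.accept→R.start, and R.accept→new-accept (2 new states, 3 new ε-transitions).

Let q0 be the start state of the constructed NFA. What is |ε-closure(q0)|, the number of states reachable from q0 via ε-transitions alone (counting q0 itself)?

6

Let C(F) = |ε-closure(F.start)| within fragment F, and note whether F accepts ε. Symbol fragments have C = 1 and do not accept ε. Then:
  q* — the star's fresh start ε-reaches both the body's start and the fresh accept: |closure| = 2 + 1 = 3
  q*·q — the left operand accepts ε, so the closure extends into the next operand (the shared merged state is already counted); |closure| = 3 + (1−1) = 3
  (q*·q)* — new start has ε-edges to the inner start and to the new accept, so |closure| = 2 + 3 = 5
  (q*·q)*·p — the left operand accepts ε, so the closure extends into the next operand (the shared merged state is already counted); |closure| = 5 + (1−1) = 5
  ((q*·q)*·p)+ — |closure| = 1 + 5 = 6 (the body doesn't accept ε, so the new accept is not reached)
  r·q — |closure| equals the left operand's closure size = 1 (its accept is not ε-reachable, so the closure stops there)
  (r·q)+ — |closure| = 1 + 1 = 2 (the body doesn't accept ε, so the new accept is not reached)
  (r·q)+·r — |closure| equals the left operand's closure size = 2 (its accept is not ε-reachable, so the closure stops there)
  ((r·q)+·r)+ — new start ε-reaches only the body's start; the new accept needs a symbol first: |closure| = 1 + 2 = 3
  ((q*·q)*·p)+·q·((r·q)+·r)+·r — same as the first factor's closure: |closure| = 6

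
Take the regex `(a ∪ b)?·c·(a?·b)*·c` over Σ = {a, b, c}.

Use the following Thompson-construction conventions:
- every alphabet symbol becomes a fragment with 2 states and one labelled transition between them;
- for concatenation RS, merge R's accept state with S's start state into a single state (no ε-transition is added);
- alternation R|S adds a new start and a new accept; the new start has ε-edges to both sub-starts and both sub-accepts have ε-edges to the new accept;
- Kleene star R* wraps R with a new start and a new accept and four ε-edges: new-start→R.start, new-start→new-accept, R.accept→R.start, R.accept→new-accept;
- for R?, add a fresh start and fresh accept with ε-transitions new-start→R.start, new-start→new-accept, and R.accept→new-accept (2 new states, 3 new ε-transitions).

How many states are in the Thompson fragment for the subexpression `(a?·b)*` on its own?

Fragment for `(a?·b)*`:
Each of the 2 symbol leaves contributes a 2-state fragment.
  a? — 4 states
  a?·b — 5 states
  (a?·b)* — 7 states

7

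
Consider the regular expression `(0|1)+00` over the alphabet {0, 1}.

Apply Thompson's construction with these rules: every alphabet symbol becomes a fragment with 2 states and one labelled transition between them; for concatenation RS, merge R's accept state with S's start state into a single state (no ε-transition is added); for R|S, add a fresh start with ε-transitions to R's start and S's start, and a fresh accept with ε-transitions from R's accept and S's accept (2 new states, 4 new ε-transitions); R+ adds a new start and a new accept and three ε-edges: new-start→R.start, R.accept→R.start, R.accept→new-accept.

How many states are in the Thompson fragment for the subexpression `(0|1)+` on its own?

8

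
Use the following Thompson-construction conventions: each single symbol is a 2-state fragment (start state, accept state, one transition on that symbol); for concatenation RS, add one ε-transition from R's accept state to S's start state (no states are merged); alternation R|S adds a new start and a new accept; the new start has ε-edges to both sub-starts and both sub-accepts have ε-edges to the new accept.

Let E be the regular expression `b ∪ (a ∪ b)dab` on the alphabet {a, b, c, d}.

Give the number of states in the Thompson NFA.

16

Recursing over subexpressions:
Each of the 6 symbol leaves contributes a 2-state fragment.
  a ∪ b : 6 states
  (a ∪ b)dab : 12 states
  b ∪ (a ∪ b)dab : 16 states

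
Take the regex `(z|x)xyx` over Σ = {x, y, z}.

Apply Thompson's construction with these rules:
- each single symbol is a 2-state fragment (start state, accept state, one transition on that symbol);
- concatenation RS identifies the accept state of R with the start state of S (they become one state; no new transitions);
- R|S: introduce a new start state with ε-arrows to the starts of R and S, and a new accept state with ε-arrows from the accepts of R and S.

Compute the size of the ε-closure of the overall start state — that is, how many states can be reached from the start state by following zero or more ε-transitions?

3

Compute the ε-closure size of each fragment's start state recursively; a symbol fragment's start has no outgoing ε-edge, so its closure is just itself (size 1).
  z|x — |ε-closure| = 1 + 1 + 1 = 3 (the new accept is not ε-reachable since no branch accepts ε)
  (z|x)xyx — |ε-closure| equals the left operand's closure size = 3 (its accept is not ε-reachable, so the closure stops there)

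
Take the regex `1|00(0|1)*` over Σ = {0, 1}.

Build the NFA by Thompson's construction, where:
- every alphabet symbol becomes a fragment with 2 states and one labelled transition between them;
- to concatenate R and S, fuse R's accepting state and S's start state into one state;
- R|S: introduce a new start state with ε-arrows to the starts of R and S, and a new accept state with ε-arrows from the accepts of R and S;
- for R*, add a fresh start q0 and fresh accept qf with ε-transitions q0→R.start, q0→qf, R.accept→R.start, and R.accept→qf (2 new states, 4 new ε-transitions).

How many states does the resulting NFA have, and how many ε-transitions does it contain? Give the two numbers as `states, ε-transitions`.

14, 12

Per subexpression:
Each of the 5 symbol leaves contributes 2 states and 0 ε-transitions.
  0|1 : 6 states, 4 ε-transitions
  (0|1)* : 8 states, 8 ε-transitions
  00(0|1)* : 10 states, 8 ε-transitions
  1|00(0|1)* : 14 states, 12 ε-transitions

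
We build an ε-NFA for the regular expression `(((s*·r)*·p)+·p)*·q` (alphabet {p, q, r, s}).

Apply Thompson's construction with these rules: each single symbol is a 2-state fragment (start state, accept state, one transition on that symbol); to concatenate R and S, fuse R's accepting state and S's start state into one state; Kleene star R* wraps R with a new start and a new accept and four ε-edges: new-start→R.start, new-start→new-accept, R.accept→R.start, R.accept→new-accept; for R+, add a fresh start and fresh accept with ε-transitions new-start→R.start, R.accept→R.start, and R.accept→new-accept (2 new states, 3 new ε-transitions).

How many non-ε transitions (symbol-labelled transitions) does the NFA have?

5

By structural recursion:
Each of the 5 symbol leaves contributes exactly 1 symbol transition.
  s* → 1 symbol transition
  s*·r → 2 symbol transitions
  (s*·r)* → 2 symbol transitions
  (s*·r)*·p → 3 symbol transitions
  ((s*·r)*·p)+ → 3 symbol transitions
  ((s*·r)*·p)+·p → 4 symbol transitions
  (((s*·r)*·p)+·p)* → 4 symbol transitions
  (((s*·r)*·p)+·p)*·q → 5 symbol transitions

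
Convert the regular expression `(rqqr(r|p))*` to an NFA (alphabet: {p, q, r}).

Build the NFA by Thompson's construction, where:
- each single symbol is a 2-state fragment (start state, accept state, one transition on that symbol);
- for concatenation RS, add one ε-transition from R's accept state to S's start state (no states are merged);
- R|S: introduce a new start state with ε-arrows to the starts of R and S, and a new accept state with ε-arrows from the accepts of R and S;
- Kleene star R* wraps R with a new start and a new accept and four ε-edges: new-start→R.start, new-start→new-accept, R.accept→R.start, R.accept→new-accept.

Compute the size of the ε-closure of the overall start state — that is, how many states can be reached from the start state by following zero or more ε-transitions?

3

Let C(F) = |ε-closure(F.start)| within fragment F, and note whether F accepts ε. Symbol fragments have C = 1 and do not accept ε. Then:
  r|p : new start ε-reaches every alternative's start; none of them accept ε, so the new accept is not reached: |ε-closure| = 1 + 1 + 1 = 3
  rqqr(r|p) : |ε-closure| equals the left operand's closure size = 1 (its accept is not ε-reachable, so the closure stops there)
  (rqqr(r|p))* : the star's fresh start ε-reaches both the body's start and the fresh accept: |ε-closure| = 2 + 1 = 3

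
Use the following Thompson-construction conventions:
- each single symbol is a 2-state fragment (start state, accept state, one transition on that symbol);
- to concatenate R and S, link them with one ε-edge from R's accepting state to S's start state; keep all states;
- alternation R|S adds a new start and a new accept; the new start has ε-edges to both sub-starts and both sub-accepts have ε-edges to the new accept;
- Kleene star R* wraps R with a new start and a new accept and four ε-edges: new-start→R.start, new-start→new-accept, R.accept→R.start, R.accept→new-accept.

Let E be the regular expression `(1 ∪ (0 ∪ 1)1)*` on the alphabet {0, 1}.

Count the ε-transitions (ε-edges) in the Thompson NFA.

13

Building bottom-up:
Each of the 4 symbol leaves contributes 0 ε-transitions.
  0 ∪ 1 : 4 ε-transitions
  (0 ∪ 1)1 : 5 ε-transitions
  1 ∪ (0 ∪ 1)1 : 9 ε-transitions
  (1 ∪ (0 ∪ 1)1)* : 13 ε-transitions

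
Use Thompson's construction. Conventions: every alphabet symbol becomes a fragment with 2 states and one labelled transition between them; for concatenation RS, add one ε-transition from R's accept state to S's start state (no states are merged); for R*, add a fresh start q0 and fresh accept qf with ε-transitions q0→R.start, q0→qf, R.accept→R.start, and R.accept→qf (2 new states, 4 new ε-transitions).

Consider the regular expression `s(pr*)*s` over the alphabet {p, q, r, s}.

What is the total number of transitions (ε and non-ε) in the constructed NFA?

Recursing over subexpressions:
Each of the 4 symbol leaves contributes 1 transition (1 symbol, 0 ε).
  r* = 5 transitions (1 symbol, 4 ε)
  pr* = 7 transitions (2 symbol, 5 ε)
  (pr*)* = 11 transitions (2 symbol, 9 ε)
  s(pr*)*s = 15 transitions (4 symbol, 11 ε)

15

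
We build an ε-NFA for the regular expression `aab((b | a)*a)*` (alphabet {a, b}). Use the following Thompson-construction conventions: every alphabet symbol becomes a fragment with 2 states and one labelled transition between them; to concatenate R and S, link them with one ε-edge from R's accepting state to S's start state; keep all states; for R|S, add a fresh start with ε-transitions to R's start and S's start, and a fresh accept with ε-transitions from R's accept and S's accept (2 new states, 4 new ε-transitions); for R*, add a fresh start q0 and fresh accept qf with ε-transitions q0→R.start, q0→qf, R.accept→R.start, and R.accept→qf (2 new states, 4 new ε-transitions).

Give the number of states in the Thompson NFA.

18

By structural recursion:
Each of the 6 symbol leaves contributes a 2-state fragment.
  b | a — 6 states
  (b | a)* — 8 states
  (b | a)*a — 10 states
  ((b | a)*a)* — 12 states
  aab((b | a)*a)* — 18 states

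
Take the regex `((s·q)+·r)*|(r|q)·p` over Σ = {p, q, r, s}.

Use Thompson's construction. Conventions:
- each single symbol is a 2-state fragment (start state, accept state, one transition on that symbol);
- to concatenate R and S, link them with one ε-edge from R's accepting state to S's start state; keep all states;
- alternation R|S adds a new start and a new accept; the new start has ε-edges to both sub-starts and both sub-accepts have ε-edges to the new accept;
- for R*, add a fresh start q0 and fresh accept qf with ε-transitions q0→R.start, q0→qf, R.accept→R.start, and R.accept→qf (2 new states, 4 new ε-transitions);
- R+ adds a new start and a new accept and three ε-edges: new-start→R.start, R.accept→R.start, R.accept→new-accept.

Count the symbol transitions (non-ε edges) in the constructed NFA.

Building bottom-up:
Each of the 6 symbol leaves contributes exactly 1 symbol transition.
  s·q → 2 symbol transitions
  (s·q)+ → 2 symbol transitions
  (s·q)+·r → 3 symbol transitions
  ((s·q)+·r)* → 3 symbol transitions
  r|q → 2 symbol transitions
  (r|q)·p → 3 symbol transitions
  ((s·q)+·r)*|(r|q)·p → 6 symbol transitions

6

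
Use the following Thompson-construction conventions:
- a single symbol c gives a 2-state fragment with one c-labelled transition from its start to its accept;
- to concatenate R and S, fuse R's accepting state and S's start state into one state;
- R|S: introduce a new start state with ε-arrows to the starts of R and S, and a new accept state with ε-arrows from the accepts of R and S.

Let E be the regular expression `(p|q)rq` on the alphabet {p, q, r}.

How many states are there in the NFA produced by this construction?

8

Building bottom-up:
Each of the 4 symbol leaves contributes a 2-state fragment.
  p|q = 6 states
  (p|q)rq = 8 states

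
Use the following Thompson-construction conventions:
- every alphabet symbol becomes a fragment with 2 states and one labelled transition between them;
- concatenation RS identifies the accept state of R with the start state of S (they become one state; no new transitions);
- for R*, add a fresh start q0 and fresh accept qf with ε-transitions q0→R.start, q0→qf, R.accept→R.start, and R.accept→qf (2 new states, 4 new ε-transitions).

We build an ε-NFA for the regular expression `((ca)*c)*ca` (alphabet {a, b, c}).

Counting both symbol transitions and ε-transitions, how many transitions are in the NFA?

Building bottom-up:
Each of the 5 symbol leaves contributes 1 transition (1 symbol, 0 ε).
  ca → 2 transitions (2 symbol, 0 ε)
  (ca)* → 6 transitions (2 symbol, 4 ε)
  (ca)*c → 7 transitions (3 symbol, 4 ε)
  ((ca)*c)* → 11 transitions (3 symbol, 8 ε)
  ((ca)*c)*ca → 13 transitions (5 symbol, 8 ε)

13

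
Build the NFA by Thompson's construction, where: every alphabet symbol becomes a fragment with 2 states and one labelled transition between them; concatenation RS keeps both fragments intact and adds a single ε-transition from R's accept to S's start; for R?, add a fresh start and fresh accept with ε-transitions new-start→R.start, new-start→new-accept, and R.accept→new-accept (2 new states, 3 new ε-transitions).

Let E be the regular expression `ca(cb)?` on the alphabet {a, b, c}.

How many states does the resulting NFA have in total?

10

Bottom-up over the parse tree:
Each of the 4 symbol leaves contributes a 2-state fragment.
  cb — 4 states
  (cb)? — 6 states
  ca(cb)? — 10 states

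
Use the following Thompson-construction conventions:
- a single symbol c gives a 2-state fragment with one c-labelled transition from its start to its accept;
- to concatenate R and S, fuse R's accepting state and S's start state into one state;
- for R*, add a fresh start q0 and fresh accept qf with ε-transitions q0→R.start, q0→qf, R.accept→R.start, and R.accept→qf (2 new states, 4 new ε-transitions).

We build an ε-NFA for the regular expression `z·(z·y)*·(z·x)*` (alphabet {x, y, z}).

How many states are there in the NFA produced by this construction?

10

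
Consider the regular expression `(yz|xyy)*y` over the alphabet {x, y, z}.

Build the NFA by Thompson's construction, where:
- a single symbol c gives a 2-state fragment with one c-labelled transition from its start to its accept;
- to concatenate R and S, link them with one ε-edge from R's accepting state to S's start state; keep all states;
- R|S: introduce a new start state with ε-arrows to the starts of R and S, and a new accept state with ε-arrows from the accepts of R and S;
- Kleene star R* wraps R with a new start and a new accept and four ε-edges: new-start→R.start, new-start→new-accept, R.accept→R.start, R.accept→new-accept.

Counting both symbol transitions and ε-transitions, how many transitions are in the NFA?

Recursing over subexpressions:
Each of the 6 symbol leaves contributes 1 transition (1 symbol, 0 ε).
  yz → 3 transitions (2 symbol, 1 ε)
  xyy → 5 transitions (3 symbol, 2 ε)
  yz|xyy → 12 transitions (5 symbol, 7 ε)
  (yz|xyy)* → 16 transitions (5 symbol, 11 ε)
  (yz|xyy)*y → 18 transitions (6 symbol, 12 ε)

18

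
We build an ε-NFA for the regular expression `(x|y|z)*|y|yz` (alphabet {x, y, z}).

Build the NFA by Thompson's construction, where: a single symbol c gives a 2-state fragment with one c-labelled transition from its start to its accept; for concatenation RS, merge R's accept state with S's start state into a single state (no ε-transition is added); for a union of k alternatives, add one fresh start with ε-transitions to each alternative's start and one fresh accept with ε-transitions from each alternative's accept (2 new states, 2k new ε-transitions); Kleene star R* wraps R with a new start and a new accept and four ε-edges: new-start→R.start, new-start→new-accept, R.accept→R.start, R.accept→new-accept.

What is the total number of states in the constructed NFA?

17

Recursing over subexpressions:
Each of the 6 symbol leaves contributes a 2-state fragment.
  x|y|z — 8 states
  (x|y|z)* — 10 states
  yz — 3 states
  (x|y|z)*|y|yz — 17 states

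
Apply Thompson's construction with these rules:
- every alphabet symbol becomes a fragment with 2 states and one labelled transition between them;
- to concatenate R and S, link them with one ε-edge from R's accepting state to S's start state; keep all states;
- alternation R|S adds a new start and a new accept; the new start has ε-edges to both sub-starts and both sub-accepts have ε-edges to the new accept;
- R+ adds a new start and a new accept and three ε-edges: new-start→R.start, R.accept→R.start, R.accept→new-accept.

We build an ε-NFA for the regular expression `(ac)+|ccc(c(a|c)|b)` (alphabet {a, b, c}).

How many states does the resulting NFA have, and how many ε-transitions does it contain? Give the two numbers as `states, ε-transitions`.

26, 20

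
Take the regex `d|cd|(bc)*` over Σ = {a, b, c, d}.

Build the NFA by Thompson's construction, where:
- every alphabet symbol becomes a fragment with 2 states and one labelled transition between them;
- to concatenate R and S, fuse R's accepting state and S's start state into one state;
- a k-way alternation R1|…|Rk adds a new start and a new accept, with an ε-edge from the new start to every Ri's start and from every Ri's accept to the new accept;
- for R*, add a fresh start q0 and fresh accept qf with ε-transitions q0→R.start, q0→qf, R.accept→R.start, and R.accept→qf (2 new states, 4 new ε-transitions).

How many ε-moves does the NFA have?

Recursing over subexpressions:
Each of the 5 symbol leaves contributes 0 ε-transitions.
  cd — 0 ε-transitions
  bc — 0 ε-transitions
  (bc)* — 4 ε-transitions
  d|cd|(bc)* — 10 ε-transitions

10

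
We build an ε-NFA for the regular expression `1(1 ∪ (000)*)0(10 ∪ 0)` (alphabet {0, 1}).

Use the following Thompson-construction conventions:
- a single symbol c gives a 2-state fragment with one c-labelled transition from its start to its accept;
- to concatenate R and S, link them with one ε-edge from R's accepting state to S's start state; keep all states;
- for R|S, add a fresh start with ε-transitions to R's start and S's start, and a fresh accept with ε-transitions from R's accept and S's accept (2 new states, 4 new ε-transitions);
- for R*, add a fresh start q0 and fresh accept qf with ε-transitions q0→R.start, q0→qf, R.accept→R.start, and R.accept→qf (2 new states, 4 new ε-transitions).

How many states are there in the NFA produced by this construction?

Bottom-up over the parse tree:
Each of the 9 symbol leaves contributes a 2-state fragment.
  000 → 6 states
  (000)* → 8 states
  1 ∪ (000)* → 12 states
  10 → 4 states
  10 ∪ 0 → 8 states
  1(1 ∪ (000)*)0(10 ∪ 0) → 24 states

24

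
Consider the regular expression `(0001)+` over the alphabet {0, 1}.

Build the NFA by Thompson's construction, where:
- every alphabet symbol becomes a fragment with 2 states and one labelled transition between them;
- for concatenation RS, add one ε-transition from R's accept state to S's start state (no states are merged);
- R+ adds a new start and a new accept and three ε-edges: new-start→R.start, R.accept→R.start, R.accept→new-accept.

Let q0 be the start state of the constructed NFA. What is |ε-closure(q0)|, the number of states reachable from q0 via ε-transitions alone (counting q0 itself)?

Work bottom-up. For each fragment F, track |ε-closure(F.start)| and whether F's accept lies in that closure (i.e. whether F accepts ε). A single-symbol fragment has closure size 1 and does not accept ε.
  0001 — same as the first factor's closure: |ε-closure| = 1
  (0001)+ — new start ε-reaches only the body's start; the new accept needs a symbol first: |ε-closure| = 1 + 1 = 2

2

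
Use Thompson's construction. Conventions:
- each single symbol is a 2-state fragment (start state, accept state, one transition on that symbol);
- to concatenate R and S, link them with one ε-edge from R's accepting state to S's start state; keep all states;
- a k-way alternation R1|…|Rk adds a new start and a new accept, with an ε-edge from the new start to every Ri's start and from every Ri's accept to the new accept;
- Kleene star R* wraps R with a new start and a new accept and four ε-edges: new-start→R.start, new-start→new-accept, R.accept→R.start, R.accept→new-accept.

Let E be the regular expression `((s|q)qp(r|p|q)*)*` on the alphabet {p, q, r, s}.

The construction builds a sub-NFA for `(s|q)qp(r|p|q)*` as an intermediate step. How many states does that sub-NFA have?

20

Fragment for `(s|q)qp(r|p|q)*`:
Each of the 7 symbol leaves contributes a 2-state fragment.
  s|q : 6 states
  r|p|q : 8 states
  (r|p|q)* : 10 states
  (s|q)qp(r|p|q)* : 20 states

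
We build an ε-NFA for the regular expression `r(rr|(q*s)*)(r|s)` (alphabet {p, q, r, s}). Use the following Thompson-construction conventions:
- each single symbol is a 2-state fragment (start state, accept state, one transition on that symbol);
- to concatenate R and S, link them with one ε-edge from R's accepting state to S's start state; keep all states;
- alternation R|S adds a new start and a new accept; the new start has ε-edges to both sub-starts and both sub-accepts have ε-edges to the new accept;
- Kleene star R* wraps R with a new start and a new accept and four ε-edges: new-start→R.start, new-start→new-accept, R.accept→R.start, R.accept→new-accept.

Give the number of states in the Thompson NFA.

22

Building bottom-up:
Each of the 7 symbol leaves contributes a 2-state fragment.
  rr : 4 states
  q* : 4 states
  q*s : 6 states
  (q*s)* : 8 states
  rr|(q*s)* : 14 states
  r|s : 6 states
  r(rr|(q*s)*)(r|s) : 22 states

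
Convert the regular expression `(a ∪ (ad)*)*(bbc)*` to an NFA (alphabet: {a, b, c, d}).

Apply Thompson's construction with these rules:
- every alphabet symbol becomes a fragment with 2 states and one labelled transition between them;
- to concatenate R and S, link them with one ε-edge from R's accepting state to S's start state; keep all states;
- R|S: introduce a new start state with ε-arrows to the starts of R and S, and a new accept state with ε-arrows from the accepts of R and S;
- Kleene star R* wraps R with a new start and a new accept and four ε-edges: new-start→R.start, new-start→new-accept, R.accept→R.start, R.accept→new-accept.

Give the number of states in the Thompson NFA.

By structural recursion:
Each of the 6 symbol leaves contributes a 2-state fragment.
  ad = 4 states
  (ad)* = 6 states
  a ∪ (ad)* = 10 states
  (a ∪ (ad)*)* = 12 states
  bbc = 6 states
  (bbc)* = 8 states
  (a ∪ (ad)*)*(bbc)* = 20 states

20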